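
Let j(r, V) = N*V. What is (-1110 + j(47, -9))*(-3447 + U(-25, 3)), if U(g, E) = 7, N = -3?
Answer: 3725520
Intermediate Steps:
j(r, V) = -3*V
(-1110 + j(47, -9))*(-3447 + U(-25, 3)) = (-1110 - 3*(-9))*(-3447 + 7) = (-1110 + 27)*(-3440) = -1083*(-3440) = 3725520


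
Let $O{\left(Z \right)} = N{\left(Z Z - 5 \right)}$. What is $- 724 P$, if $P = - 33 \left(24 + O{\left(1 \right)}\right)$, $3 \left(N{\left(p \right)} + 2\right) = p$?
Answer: $493768$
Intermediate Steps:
$N{\left(p \right)} = -2 + \frac{p}{3}$
$O{\left(Z \right)} = - \frac{11}{3} + \frac{Z^{2}}{3}$ ($O{\left(Z \right)} = -2 + \frac{Z Z - 5}{3} = -2 + \frac{Z^{2} - 5}{3} = -2 + \frac{-5 + Z^{2}}{3} = -2 + \left(- \frac{5}{3} + \frac{Z^{2}}{3}\right) = - \frac{11}{3} + \frac{Z^{2}}{3}$)
$P = -682$ ($P = - 33 \left(24 - \left(\frac{11}{3} - \frac{1^{2}}{3}\right)\right) = - 33 \left(24 + \left(- \frac{11}{3} + \frac{1}{3} \cdot 1\right)\right) = - 33 \left(24 + \left(- \frac{11}{3} + \frac{1}{3}\right)\right) = - 33 \left(24 - \frac{10}{3}\right) = \left(-33\right) \frac{62}{3} = -682$)
$- 724 P = \left(-724\right) \left(-682\right) = 493768$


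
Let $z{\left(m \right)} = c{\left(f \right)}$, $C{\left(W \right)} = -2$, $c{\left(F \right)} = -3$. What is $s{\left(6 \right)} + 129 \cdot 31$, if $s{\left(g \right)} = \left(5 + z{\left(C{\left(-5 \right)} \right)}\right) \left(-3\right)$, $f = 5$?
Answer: $3993$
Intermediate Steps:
$z{\left(m \right)} = -3$
$s{\left(g \right)} = -6$ ($s{\left(g \right)} = \left(5 - 3\right) \left(-3\right) = 2 \left(-3\right) = -6$)
$s{\left(6 \right)} + 129 \cdot 31 = -6 + 129 \cdot 31 = -6 + 3999 = 3993$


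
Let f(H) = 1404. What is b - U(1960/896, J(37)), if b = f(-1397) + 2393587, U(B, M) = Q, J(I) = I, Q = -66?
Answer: 2395057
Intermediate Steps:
U(B, M) = -66
b = 2394991 (b = 1404 + 2393587 = 2394991)
b - U(1960/896, J(37)) = 2394991 - 1*(-66) = 2394991 + 66 = 2395057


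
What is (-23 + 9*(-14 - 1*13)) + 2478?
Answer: 2212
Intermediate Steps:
(-23 + 9*(-14 - 1*13)) + 2478 = (-23 + 9*(-14 - 13)) + 2478 = (-23 + 9*(-27)) + 2478 = (-23 - 243) + 2478 = -266 + 2478 = 2212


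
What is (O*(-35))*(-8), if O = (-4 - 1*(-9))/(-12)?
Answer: -350/3 ≈ -116.67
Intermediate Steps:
O = -5/12 (O = (-4 + 9)*(-1/12) = 5*(-1/12) = -5/12 ≈ -0.41667)
(O*(-35))*(-8) = -5/12*(-35)*(-8) = (175/12)*(-8) = -350/3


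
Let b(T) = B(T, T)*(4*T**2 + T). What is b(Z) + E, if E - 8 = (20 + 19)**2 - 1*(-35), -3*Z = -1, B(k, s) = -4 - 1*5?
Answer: 1557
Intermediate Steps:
B(k, s) = -9 (B(k, s) = -4 - 5 = -9)
Z = 1/3 (Z = -1/3*(-1) = 1/3 ≈ 0.33333)
b(T) = -36*T**2 - 9*T (b(T) = -9*(4*T**2 + T) = -9*(T + 4*T**2) = -36*T**2 - 9*T)
E = 1564 (E = 8 + ((20 + 19)**2 - 1*(-35)) = 8 + (39**2 + 35) = 8 + (1521 + 35) = 8 + 1556 = 1564)
b(Z) + E = -9*1/3*(1 + 4*(1/3)) + 1564 = -9*1/3*(1 + 4/3) + 1564 = -9*1/3*7/3 + 1564 = -7 + 1564 = 1557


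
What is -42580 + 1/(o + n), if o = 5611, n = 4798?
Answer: -443215219/10409 ≈ -42580.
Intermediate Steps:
-42580 + 1/(o + n) = -42580 + 1/(5611 + 4798) = -42580 + 1/10409 = -443215219/10409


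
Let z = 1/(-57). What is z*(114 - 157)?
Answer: 43/57 ≈ 0.75439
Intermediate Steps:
z = -1/57 ≈ -0.017544
z*(114 - 157) = -(114 - 157)/57 = -1/57*(-43) = 43/57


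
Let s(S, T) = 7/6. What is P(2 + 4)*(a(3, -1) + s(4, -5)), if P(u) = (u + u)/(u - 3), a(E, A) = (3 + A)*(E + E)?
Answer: 158/3 ≈ 52.667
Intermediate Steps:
a(E, A) = 2*E*(3 + A) (a(E, A) = (3 + A)*(2*E) = 2*E*(3 + A))
P(u) = 2*u/(-3 + u) (P(u) = (2*u)/(-3 + u) = 2*u/(-3 + u))
s(S, T) = 7/6 (s(S, T) = 7*(1/6) = 7/6)
P(2 + 4)*(a(3, -1) + s(4, -5)) = (2*(2 + 4)/(-3 + (2 + 4)))*(2*3*(3 - 1) + 7/6) = (2*6/(-3 + 6))*(2*3*2 + 7/6) = (2*6/3)*(12 + 7/6) = (2*6*(1/3))*(79/6) = 4*(79/6) = 158/3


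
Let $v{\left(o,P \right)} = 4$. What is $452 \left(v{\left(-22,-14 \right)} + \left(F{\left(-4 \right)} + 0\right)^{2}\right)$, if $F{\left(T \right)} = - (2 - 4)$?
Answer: $3616$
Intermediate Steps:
$F{\left(T \right)} = 2$ ($F{\left(T \right)} = \left(-1\right) \left(-2\right) = 2$)
$452 \left(v{\left(-22,-14 \right)} + \left(F{\left(-4 \right)} + 0\right)^{2}\right) = 452 \left(4 + \left(2 + 0\right)^{2}\right) = 452 \left(4 + 2^{2}\right) = 452 \left(4 + 4\right) = 452 \cdot 8 = 3616$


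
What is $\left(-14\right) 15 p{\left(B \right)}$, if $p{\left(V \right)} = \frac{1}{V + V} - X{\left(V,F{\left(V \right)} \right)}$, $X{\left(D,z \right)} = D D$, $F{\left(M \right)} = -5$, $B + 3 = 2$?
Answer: $315$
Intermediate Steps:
$B = -1$ ($B = -3 + 2 = -1$)
$X{\left(D,z \right)} = D^{2}$
$p{\left(V \right)} = \frac{1}{2 V} - V^{2}$ ($p{\left(V \right)} = \frac{1}{V + V} - V^{2} = \frac{1}{2 V} - V^{2}$)
$\left(-14\right) 15 p{\left(B \right)} = \left(-14\right) 15 \frac{\frac{1}{2} - \left(-1\right)^{3}}{-1} = - 210 \left(- (\frac{1}{2} - -1)\right) = - 210 \left(- (\frac{1}{2} + 1)\right) = - 210 \left(\left(-1\right) \frac{3}{2}\right) = \left(-210\right) \left(- \frac{3}{2}\right) = 315$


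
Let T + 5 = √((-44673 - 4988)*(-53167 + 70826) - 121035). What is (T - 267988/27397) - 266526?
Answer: -7302417795/27397 + I*√877084634 ≈ -2.6654e+5 + 29616.0*I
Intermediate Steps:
T = -5 + I*√877084634 (T = -5 + √((-44673 - 4988)*(-53167 + 70826) - 121035) = -5 + √(-49661*17659 - 121035) = -5 + √(-876963599 - 121035) = -5 + √(-877084634) = -5 + I*√877084634 ≈ -5.0 + 29616.0*I)
(T - 267988/27397) - 266526 = ((-5 + I*√877084634) - 267988/27397) - 266526 = (-404973/27397 + I*√877084634) - 266526 = -7302417795/27397 + I*√877084634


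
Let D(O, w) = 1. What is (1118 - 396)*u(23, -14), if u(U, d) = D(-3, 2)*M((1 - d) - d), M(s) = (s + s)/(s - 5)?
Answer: 10469/6 ≈ 1744.8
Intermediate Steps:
M(s) = 2*s/(-5 + s) (M(s) = (2*s)/(-5 + s) = 2*s/(-5 + s))
u(U, d) = 2*(1 - 2*d)/(-4 - 2*d) (u(U, d) = 1*(2*((1 - d) - d)/(-5 + ((1 - d) - d))) = 1*(2*(1 - 2*d)/(-5 + (1 - 2*d))) = 1*(2*(1 - 2*d)/(-4 - 2*d)) = 2*(1 - 2*d)/(-4 - 2*d))
(1118 - 396)*u(23, -14) = (1118 - 396)*((-1 + 2*(-14))/(2 - 14)) = 722*((-1 - 28)/(-12)) = 722*(-1/12*(-29)) = 722*(29/12) = 10469/6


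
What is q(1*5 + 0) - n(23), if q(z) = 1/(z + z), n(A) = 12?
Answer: -119/10 ≈ -11.900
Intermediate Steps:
q(z) = 1/(2*z)
q(1*5 + 0) - n(23) = 1/(2*(1*5 + 0)) - 1*12 = 1/(2*(5 + 0)) - 12 = (½)/5 - 12 = (½)*(⅕) - 12 = ⅒ - 12 = -119/10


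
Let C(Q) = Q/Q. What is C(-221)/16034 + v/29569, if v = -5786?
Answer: -92743155/474109346 ≈ -0.19562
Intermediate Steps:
C(Q) = 1
C(-221)/16034 + v/29569 = 1/16034 - 5786/29569 = -92743155/474109346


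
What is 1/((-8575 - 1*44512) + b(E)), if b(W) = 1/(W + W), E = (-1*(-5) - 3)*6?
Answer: -24/1274087 ≈ -1.8837e-5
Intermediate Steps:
E = 12 (E = (5 - 3)*6 = 2*6 = 12)
b(W) = 1/(2*W)
1/((-8575 - 1*44512) + b(E)) = 1/((-8575 - 1*44512) + (½)/12) = 1/((-8575 - 44512) + (½)*(1/12)) = 1/(-53087 + 1/24) = 1/(-1274087/24) = -24/1274087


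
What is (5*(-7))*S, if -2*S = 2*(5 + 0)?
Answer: 175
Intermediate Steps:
S = -5 (S = -(5 + 0) = -5 ≈ -5.0000)
(5*(-7))*S = (5*(-7))*(-5) = -35*(-5) = 175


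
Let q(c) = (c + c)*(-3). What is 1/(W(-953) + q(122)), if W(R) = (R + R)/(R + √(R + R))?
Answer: -348577/254462674 - I*√1906/254462674 ≈ -0.0013699 - 1.7157e-7*I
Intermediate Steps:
q(c) = -6*c (q(c) = (2*c)*(-3) = -6*c)
W(R) = 2*R/(R + √2*√R) (W(R) = (2*R)/(R + √(2*R)) = (2*R)/(R + √2*√R) = 2*R/(R + √2*√R))
1/(W(-953) + q(122)) = 1/(2*(-953)/(-953 + √2*√(-953)) - 6*122) = 1/(2*(-953)/(-953 + √2*(I*√953)) - 732) = 1/(2*(-953)/(-953 + I*√1906) - 732) = 1/(-1906/(-953 + I*√1906) - 732) = 1/(-732 - 1906/(-953 + I*√1906))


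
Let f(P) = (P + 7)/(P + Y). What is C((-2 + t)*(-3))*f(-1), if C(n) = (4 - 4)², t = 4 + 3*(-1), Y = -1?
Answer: 0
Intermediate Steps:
t = 1 (t = 4 - 3 = 1)
C(n) = 0 (C(n) = 0² = 0)
f(P) = (7 + P)/(-1 + P) (f(P) = (P + 7)/(P - 1) = (7 + P)/(-1 + P))
C((-2 + t)*(-3))*f(-1) = 0*((7 - 1)/(-1 - 1)) = 0*(6/(-2)) = 0*(-½*6) = 0*(-3) = 0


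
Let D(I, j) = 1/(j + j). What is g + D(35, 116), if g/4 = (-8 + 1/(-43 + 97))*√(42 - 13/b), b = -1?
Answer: 1/232 - 862*√55/27 ≈ -236.76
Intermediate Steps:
D(I, j) = 1/(2*j)
g = -862*√55/27 (g = 4*((-8 + 1/(-43 + 97))*√(42 - 13/(-1))) = 4*((-8 + 1/54)*√(42 - 13*(-1))) = 4*((-8 + 1/54)*√(42 + 13)) = 4*(-431*√55/54) = -862*√55/27 ≈ -236.77)
g + D(35, 116) = -862*√55/27 + (½)/116 = -862*√55/27 + (½)*(1/116) = -862*√55/27 + 1/232 = 1/232 - 862*√55/27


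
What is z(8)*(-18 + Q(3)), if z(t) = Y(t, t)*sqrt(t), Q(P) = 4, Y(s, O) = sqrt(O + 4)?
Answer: -56*sqrt(6) ≈ -137.17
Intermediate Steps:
Y(s, O) = sqrt(4 + O)
z(t) = sqrt(t)*sqrt(4 + t) (z(t) = sqrt(4 + t)*sqrt(t) = sqrt(t)*sqrt(4 + t))
z(8)*(-18 + Q(3)) = (sqrt(8)*sqrt(4 + 8))*(-18 + 4) = ((2*sqrt(2))*sqrt(12))*(-14) = ((2*sqrt(2))*(2*sqrt(3)))*(-14) = (4*sqrt(6))*(-14) = -56*sqrt(6)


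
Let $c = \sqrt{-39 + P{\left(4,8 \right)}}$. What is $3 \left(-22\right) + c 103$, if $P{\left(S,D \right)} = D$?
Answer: $-66 + 103 i \sqrt{31} \approx -66.0 + 573.48 i$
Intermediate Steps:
$c = i \sqrt{31}$ ($c = \sqrt{-39 + 8} = \sqrt{-31} = i \sqrt{31} \approx 5.5678 i$)
$3 \left(-22\right) + c 103 = 3 \left(-22\right) + i \sqrt{31} \cdot 103 = -66 + 103 i \sqrt{31}$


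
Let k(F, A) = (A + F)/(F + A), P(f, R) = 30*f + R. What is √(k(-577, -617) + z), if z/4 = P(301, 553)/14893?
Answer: 5*√31707197/14893 ≈ 1.8905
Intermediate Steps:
P(f, R) = R + 30*f
k(F, A) = 1 (k(F, A) = (A + F)/(A + F) = 1)
z = 38332/14893 (z = 4*((553 + 30*301)/14893) = 4*((553 + 9030)*(1/14893)) = 4*(9583*(1/14893)) = 4*(9583/14893) = 38332/14893 ≈ 2.5738)
√(k(-577, -617) + z) = √(1 + 38332/14893) = √(53225/14893) = 5*√31707197/14893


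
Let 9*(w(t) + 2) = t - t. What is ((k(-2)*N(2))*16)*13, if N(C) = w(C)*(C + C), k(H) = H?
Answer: 3328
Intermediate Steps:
w(t) = -2 (w(t) = -2 + (t - t)/9 = -2 + (⅑)*0 = -2 + 0 = -2)
N(C) = -4*C (N(C) = -2*(C + C) = -4*C)
((k(-2)*N(2))*16)*13 = (-(-8)*2*16)*13 = (-2*(-8)*16)*13 = (16*16)*13 = 256*13 = 3328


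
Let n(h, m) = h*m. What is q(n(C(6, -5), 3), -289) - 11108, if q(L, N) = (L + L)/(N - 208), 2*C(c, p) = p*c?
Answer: -5520586/497 ≈ -11108.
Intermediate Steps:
C(c, p) = c*p/2 (C(c, p) = (p*c)/2 = (c*p)/2 = c*p/2)
q(L, N) = 2*L/(-208 + N) (q(L, N) = (2*L)/(-208 + N) = 2*L/(-208 + N))
q(n(C(6, -5), 3), -289) - 11108 = 2*(((½)*6*(-5))*3)/(-208 - 289) - 11108 = 2*(-15*3)/(-497) - 11108 = 2*(-45)*(-1/497) - 11108 = 90/497 - 11108 = -5520586/497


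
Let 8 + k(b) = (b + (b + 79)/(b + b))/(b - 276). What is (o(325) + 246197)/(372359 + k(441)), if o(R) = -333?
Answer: 2236286745/3386789407 ≈ 0.66030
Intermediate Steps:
k(b) = -8 + (b + (79 + b)/(2*b))/(-276 + b) (k(b) = -8 + (b + (b + 79)/(b + b))/(b - 276) = -8 + (b + (79 + b)/((2*b)))/(-276 + b) = -8 + (b + (79 + b)*(1/(2*b)))/(-276 + b) = -8 + (b + (79 + b)/(2*b))/(-276 + b))
(o(325) + 246197)/(372359 + k(441)) = (-333 + 246197)/(372359 + (1/2)*(79 - 14*441**2 + 4417*441)/(441*(-276 + 441))) = 245864/(372359 + (1/2)*(1/441)*(79 - 14*194481 + 1947897)/165) = 245864/(372359 + (1/2)*(1/441)*(1/165)*(79 - 2722734 + 1947897)) = 245864/(372359 + (1/2)*(1/441)*(1/165)*(-774758)) = 245864/(372359 - 387379/72765) = 245864/(27094315256/72765) = 245864*(72765/27094315256) = 2236286745/3386789407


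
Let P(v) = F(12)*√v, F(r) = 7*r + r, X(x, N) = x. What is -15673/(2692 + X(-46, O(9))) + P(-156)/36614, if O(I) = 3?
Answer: -2239/378 + 96*I*√39/18307 ≈ -5.9233 + 0.032748*I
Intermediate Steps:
F(r) = 8*r
P(v) = 96*√v (P(v) = (8*12)*√v = 96*√v)
-15673/(2692 + X(-46, O(9))) + P(-156)/36614 = -15673/(2692 - 46) + (96*√(-156))/36614 = -15673/2646 + (96*(2*I*√39))*(1/36614) = -15673*1/2646 + (192*I*√39)*(1/36614) = -2239/378 + 96*I*√39/18307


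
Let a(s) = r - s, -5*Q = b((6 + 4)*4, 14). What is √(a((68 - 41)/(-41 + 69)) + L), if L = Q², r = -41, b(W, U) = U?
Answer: I*√167209/70 ≈ 5.8416*I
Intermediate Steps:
Q = -14/5 (Q = -⅕*14 = -14/5 ≈ -2.8000)
a(s) = -41 - s
L = 196/25 (L = (-14/5)² = 196/25 ≈ 7.8400)
√(a((68 - 41)/(-41 + 69)) + L) = √((-41 - (68 - 41)/(-41 + 69)) + 196/25) = √((-41 - 27/28) + 196/25) = √(-1175/28 + 196/25) = √(-23887/700) = I*√167209/70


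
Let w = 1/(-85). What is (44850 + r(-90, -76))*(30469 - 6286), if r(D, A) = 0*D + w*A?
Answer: 92193479658/85 ≈ 1.0846e+9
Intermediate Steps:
w = -1/85 ≈ -0.011765
r(D, A) = -A/85 (r(D, A) = 0*D - A/85 = 0 - A/85 = -A/85)
(44850 + r(-90, -76))*(30469 - 6286) = (44850 - 1/85*(-76))*(30469 - 6286) = (44850 + 76/85)*24183 = (3812326/85)*24183 = 92193479658/85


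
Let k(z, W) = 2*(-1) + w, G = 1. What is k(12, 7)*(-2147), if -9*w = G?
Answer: 40793/9 ≈ 4532.6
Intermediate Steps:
w = -⅑ (w = -⅑*1 = -⅑ ≈ -0.11111)
k(z, W) = -19/9 (k(z, W) = 2*(-1) - ⅑ = -2 - ⅑ = -19/9)
k(12, 7)*(-2147) = -19/9*(-2147) = 40793/9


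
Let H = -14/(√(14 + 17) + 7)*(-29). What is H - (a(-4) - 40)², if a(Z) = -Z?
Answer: -10243/9 - 203*√31/9 ≈ -1263.7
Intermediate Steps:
H = 406/(7 + √31) (H = -14/(√31 + 7)*(-29) = -14/(7 + √31)*(-29) = 406/(7 + √31) ≈ 32.305)
H - (a(-4) - 40)² = (1421/9 - 203*√31/9) - (-1*(-4) - 40)² = (1421/9 - 203*√31/9) - (4 - 40)² = (1421/9 - 203*√31/9) - 1*(-36)² = (1421/9 - 203*√31/9) - 1*1296 = (1421/9 - 203*√31/9) - 1296 = -10243/9 - 203*√31/9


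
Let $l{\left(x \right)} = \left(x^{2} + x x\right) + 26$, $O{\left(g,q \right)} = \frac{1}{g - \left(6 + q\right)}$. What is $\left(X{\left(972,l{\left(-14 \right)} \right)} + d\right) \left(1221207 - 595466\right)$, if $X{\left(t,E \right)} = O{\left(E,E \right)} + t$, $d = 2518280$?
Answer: $\frac{9458394968651}{6} \approx 1.5764 \cdot 10^{12}$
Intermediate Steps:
$O{\left(g,q \right)} = \frac{1}{-6 + g - q}$
$l{\left(x \right)} = 26 + 2 x^{2}$ ($l{\left(x \right)} = \left(x^{2} + x^{2}\right) + 26 = 2 x^{2} + 26 = 26 + 2 x^{2}$)
$X{\left(t,E \right)} = - \frac{1}{6} + t$ ($X{\left(t,E \right)} = - \frac{1}{6 + E - E} + t = - \frac{1}{6} + t$)
$\left(X{\left(972,l{\left(-14 \right)} \right)} + d\right) \left(1221207 - 595466\right) = \left(\left(- \frac{1}{6} + 972\right) + 2518280\right) \left(1221207 - 595466\right) = \left(\frac{5831}{6} + 2518280\right) 625741 = \frac{15115511}{6} \cdot 625741 = \frac{9458394968651}{6}$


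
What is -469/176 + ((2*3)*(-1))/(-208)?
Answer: -6031/2288 ≈ -2.6359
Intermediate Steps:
-469/176 + ((2*3)*(-1))/(-208) = -469*1/176 + (6*(-1))*(-1/208) = -469/176 - 6*(-1/208) = -469/176 + 3/104 = -6031/2288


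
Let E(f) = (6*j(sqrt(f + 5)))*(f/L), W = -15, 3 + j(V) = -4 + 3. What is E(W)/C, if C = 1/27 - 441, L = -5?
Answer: 972/5953 ≈ 0.16328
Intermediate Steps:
j(V) = -4 (j(V) = -3 + (-4 + 3) = -3 - 1 = -4)
C = -11906/27 (C = 1/27 - 441 = -11906/27 ≈ -440.96)
E(f) = 24*f/5 (E(f) = (6*(-4))*(f/(-5)) = -24*f*(-1)/5 = -(-24)*f/5 = 24*f/5)
E(W)/C = ((24/5)*(-15))/(-11906/27) = -72*(-27/11906) = 972/5953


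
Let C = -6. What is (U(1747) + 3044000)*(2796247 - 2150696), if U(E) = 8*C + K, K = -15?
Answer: 1965016574287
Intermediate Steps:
U(E) = -63 (U(E) = 8*(-6) - 15 = -48 - 15 = -63)
(U(1747) + 3044000)*(2796247 - 2150696) = (-63 + 3044000)*(2796247 - 2150696) = 3043937*645551 = 1965016574287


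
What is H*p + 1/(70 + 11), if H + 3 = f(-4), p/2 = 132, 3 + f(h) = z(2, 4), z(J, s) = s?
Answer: -42767/81 ≈ -527.99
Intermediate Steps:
f(h) = 1 (f(h) = -3 + 4 = 1)
p = 264 (p = 2*132 = 264)
H = -2 (H = -3 + 1 = -2)
H*p + 1/(70 + 11) = -2*264 + 1/(70 + 11) = -528 + 1/81 = -42767/81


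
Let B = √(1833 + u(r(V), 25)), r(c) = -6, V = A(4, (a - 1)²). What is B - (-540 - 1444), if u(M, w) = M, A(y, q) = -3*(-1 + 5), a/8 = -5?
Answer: 1984 + 3*√203 ≈ 2026.7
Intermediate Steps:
a = -40 (a = 8*(-5) = -40)
A(y, q) = -12 (A(y, q) = -3*4 = -12)
V = -12
B = 3*√203 (B = √(1833 - 6) = √1827 = 3*√203 ≈ 42.743)
B - (-540 - 1444) = 3*√203 - (-540 - 1444) = 3*√203 - 1*(-1984) = 3*√203 + 1984 = 1984 + 3*√203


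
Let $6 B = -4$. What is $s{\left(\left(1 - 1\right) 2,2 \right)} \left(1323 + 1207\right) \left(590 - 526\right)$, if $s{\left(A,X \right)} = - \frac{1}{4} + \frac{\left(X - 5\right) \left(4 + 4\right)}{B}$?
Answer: $5788640$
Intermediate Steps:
$B = - \frac{2}{3}$ ($B = \frac{1}{6} \left(-4\right) = - \frac{2}{3} \approx -0.66667$)
$s{\left(A,X \right)} = \frac{239}{4} - 12 X$ ($s{\left(A,X \right)} = - \frac{1}{4} + \frac{\left(X - 5\right) \left(4 + 4\right)}{- \frac{2}{3}} = \left(-1\right) \frac{1}{4} + \left(-5 + X\right) 8 \left(- \frac{3}{2}\right) = - \frac{1}{4} + \left(-40 + 8 X\right) \left(- \frac{3}{2}\right) = - \frac{1}{4} - \left(-60 + 12 X\right) = \frac{239}{4} - 12 X$)
$s{\left(\left(1 - 1\right) 2,2 \right)} \left(1323 + 1207\right) \left(590 - 526\right) = \left(\frac{239}{4} - 24\right) \left(1323 + 1207\right) \left(590 - 526\right) = \left(\frac{239}{4} - 24\right) 2530 \cdot 64 = \frac{143}{4} \cdot 161920 = 5788640$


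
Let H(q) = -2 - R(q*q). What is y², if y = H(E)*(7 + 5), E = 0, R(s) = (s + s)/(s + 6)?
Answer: 576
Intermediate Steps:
R(s) = 2*s/(6 + s) (R(s) = (2*s)/(6 + s) = 2*s/(6 + s))
H(q) = -2 - 2*q²/(6 + q²) (H(q) = -2 - 2*q*q/(6 + q*q) = -2 - 2*q²/(6 + q²))
y = -24 (y = (4*(-3 - 1*0²)/(6 + 0²))*(7 + 5) = (4*(-3 - 1*0)/(6 + 0))*12 = (4*(-3 + 0)/6)*12 = (4*(⅙)*(-3))*12 = -2*12 = -24)
y² = (-24)² = 576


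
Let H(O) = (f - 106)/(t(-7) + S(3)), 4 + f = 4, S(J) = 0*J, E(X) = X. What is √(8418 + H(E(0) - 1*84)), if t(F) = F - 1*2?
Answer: 2*√18967/3 ≈ 91.814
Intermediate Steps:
t(F) = -2 + F (t(F) = F - 2 = -2 + F)
S(J) = 0
f = 0 (f = -4 + 4 = 0)
H(O) = 106/9 (H(O) = (0 - 106)/((-2 - 7) + 0) = -106/(-9 + 0) = -106/(-9) = -106*(-⅑) = 106/9)
√(8418 + H(E(0) - 1*84)) = √(8418 + 106/9) = √(75868/9) = 2*√18967/3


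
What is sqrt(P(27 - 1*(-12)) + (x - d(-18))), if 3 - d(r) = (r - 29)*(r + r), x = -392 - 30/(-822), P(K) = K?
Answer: sqrt(25076069)/137 ≈ 36.552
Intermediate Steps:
x = -53699/137 (x = -392 - 30*(-1)/822 = -392 - 1*(-5/137) = -392 + 5/137 = -53699/137 ≈ -391.96)
d(r) = 3 - 2*r*(-29 + r) (d(r) = 3 - (r - 29)*(r + r) = 3 - (-29 + r)*2*r = 3 - 2*r*(-29 + r))
sqrt(P(27 - 1*(-12)) + (x - d(-18))) = sqrt((27 - 1*(-12)) + (-53699/137 - (3 - 2*(-18)**2 + 58*(-18)))) = sqrt((27 + 12) + (-53699/137 - (3 - 2*324 - 1044))) = sqrt(39 + (-53699/137 - (3 - 648 - 1044))) = sqrt(39 + (-53699/137 - 1*(-1689))) = sqrt(39 + (-53699/137 + 1689)) = sqrt(39 + 177694/137) = sqrt(183037/137) = sqrt(25076069)/137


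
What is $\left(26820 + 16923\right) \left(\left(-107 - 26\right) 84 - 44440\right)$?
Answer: $-2432635716$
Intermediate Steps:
$\left(26820 + 16923\right) \left(\left(-107 - 26\right) 84 - 44440\right) = 43743 \left(\left(-107 - 26\right) 84 - 44440\right) = 43743 \left(\left(-133\right) 84 - 44440\right) = 43743 \left(-11172 - 44440\right) = 43743 \left(-55612\right) = -2432635716$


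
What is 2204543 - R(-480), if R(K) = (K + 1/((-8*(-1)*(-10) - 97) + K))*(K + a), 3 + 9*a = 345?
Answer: 1308995189/657 ≈ 1.9924e+6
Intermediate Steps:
a = 38 (a = -1/3 + (1/9)*345 = -1/3 + 115/3 = 38)
R(K) = (38 + K)*(K + 1/(-177 + K)) (R(K) = (K + 1/((-8*(-1)*(-10) - 97) + K))*(K + 38) = (K + 1/((8*(-10) - 97) + K))*(38 + K) = (K + 1/((-80 - 97) + K))*(38 + K) = (K + 1/(-177 + K))*(38 + K) = (38 + K)*(K + 1/(-177 + K)))
2204543 - R(-480) = 2204543 - (38 + (-480)**3 - 6725*(-480) - 139*(-480)**2)/(-177 - 480) = 2204543 - (38 - 110592000 + 3228000 - 139*230400)/(-657) = 2204543 - (-1)*(38 - 110592000 + 3228000 - 32025600)/657 = 2204543 - (-1)*(-139389562)/657 = 2204543 - 1*139389562/657 = 2204543 - 139389562/657 = 1308995189/657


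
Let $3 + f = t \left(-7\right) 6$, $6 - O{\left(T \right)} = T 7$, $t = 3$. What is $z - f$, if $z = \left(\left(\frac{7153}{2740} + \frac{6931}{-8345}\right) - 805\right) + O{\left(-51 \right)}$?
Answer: $- \frac{1423227611}{4573060} \approx -311.22$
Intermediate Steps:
$O{\left(T \right)} = 6 - 7 T$ ($O{\left(T \right)} = 6 - T 7 = 6 - 7 T$)
$f = -129$ ($f = -3 + 3 \left(-7\right) 6 = -3 - 126 = -129$)
$z = - \frac{2013152351}{4573060}$ ($z = \left(\left(\frac{7153}{2740} + \frac{6931}{-8345}\right) - 805\right) + \left(6 - -357\right) = \left(\left(7153 \cdot \frac{1}{2740} + 6931 \left(- \frac{1}{8345}\right)\right) - 805\right) + \left(6 + 357\right) = \left(\left(\frac{7153}{2740} - \frac{6931}{8345}\right) - 805\right) + 363 = \left(\frac{8140169}{4573060} - 805\right) + 363 = - \frac{3673173131}{4573060} + 363 = - \frac{2013152351}{4573060} \approx -440.22$)
$z - f = - \frac{2013152351}{4573060} - -129 = - \frac{2013152351}{4573060} + 129 = - \frac{1423227611}{4573060}$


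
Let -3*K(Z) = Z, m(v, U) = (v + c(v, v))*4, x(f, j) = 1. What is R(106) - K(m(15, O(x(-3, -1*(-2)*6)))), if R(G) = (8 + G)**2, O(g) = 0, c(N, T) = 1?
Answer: 39052/3 ≈ 13017.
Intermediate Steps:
m(v, U) = 4 + 4*v (m(v, U) = (v + 1)*4 = (1 + v)*4 = 4 + 4*v)
K(Z) = -Z/3
R(106) - K(m(15, O(x(-3, -1*(-2)*6)))) = (8 + 106)**2 - (-1)*(4 + 4*15)/3 = 114**2 - (-1)*(4 + 60)/3 = 12996 - (-1)*64/3 = 12996 - 1*(-64/3) = 12996 + 64/3 = 39052/3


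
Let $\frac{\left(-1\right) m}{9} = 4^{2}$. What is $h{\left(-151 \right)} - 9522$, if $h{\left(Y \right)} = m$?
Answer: $-9666$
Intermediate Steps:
$m = -144$ ($m = - 9 \cdot 4^{2} = \left(-9\right) 16 = -144$)
$h{\left(Y \right)} = -144$
$h{\left(-151 \right)} - 9522 = -144 - 9522 = -9666$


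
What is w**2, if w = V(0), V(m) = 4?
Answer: 16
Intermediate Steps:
w = 4
w**2 = 4**2 = 16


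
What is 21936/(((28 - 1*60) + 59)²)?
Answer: 7312/243 ≈ 30.091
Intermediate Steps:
21936/(((28 - 1*60) + 59)²) = 21936/(((28 - 60) + 59)²) = 21936/((-32 + 59)²) = 21936/(27²) = 21936/729 = 21936*(1/729) = 7312/243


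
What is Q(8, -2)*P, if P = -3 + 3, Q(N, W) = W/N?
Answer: 0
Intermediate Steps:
P = 0
Q(8, -2)*P = -2/8*0 = -2*1/8*0 = -1/4*0 = 0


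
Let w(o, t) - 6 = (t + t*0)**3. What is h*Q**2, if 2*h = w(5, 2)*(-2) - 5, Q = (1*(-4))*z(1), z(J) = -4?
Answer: -4224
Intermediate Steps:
w(o, t) = 6 + t**3 (w(o, t) = 6 + (t + t*0)**3 = 6 + (t + 0)**3 = 6 + t**3)
Q = 16 (Q = (1*(-4))*(-4) = -4*(-4) = 16)
h = -33/2 (h = ((6 + 2**3)*(-2) - 5)/2 = ((6 + 8)*(-2) - 5)/2 = (14*(-2) - 5)/2 = (-28 - 5)/2 = (1/2)*(-33) = -33/2 ≈ -16.500)
h*Q**2 = -33/2*16**2 = -33/2*256 = -4224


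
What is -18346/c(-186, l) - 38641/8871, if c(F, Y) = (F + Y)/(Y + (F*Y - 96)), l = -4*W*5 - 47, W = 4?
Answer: 3808113522401/2776623 ≈ 1.3715e+6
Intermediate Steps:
l = -127 (l = -4*4*5 - 47 = -16*5 - 47 = -80 - 47 = -127)
c(F, Y) = (F + Y)/(-96 + Y + F*Y) (c(F, Y) = (F + Y)/(Y + (-96 + F*Y)) = (F + Y)/(-96 + Y + F*Y))
-18346/c(-186, l) - 38641/8871 = -18346*(-96 - 127 - 186*(-127))/(-186 - 127) - 38641/8871 = -18346/(-313/(-96 - 127 + 23622)) - 38641*1/8871 = -18346/(-313/23399) - 38641/8871 = -18346*(-23399/313) - 38641/8871 = 429278054/313 - 38641/8871 = 3808113522401/2776623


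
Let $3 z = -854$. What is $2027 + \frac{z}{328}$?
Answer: $\frac{996857}{492} \approx 2026.1$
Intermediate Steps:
$z = - \frac{854}{3}$ ($z = \frac{1}{3} \left(-854\right) = - \frac{854}{3} \approx -284.67$)
$2027 + \frac{z}{328} = 2027 - \frac{854}{3 \cdot 328} = 2027 - \frac{427}{492} = \frac{996857}{492}$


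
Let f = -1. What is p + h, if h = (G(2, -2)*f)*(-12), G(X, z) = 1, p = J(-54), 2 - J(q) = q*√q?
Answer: 14 + 162*I*√6 ≈ 14.0 + 396.82*I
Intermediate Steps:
J(q) = 2 - q^(3/2) (J(q) = 2 - q*√q = 2 - q^(3/2))
p = 2 + 162*I*√6 (p = 2 - (-54)^(3/2) = 2 - (-162)*I*√6 = 2 + 162*I*√6 ≈ 2.0 + 396.82*I)
h = 12 (h = (1*(-1))*(-12) = -1*(-12) = 12)
p + h = (2 + 162*I*√6) + 12 = 14 + 162*I*√6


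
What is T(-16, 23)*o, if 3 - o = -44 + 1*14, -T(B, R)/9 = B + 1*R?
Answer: -2079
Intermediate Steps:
T(B, R) = -9*B - 9*R (T(B, R) = -9*(B + 1*R) = -9*(B + R) = -9*B - 9*R)
o = 33 (o = 3 - (-44 + 1*14) = 3 - (-44 + 14) = 3 - 1*(-30) = 3 + 30 = 33)
T(-16, 23)*o = (-9*(-16) - 9*23)*33 = (144 - 207)*33 = -63*33 = -2079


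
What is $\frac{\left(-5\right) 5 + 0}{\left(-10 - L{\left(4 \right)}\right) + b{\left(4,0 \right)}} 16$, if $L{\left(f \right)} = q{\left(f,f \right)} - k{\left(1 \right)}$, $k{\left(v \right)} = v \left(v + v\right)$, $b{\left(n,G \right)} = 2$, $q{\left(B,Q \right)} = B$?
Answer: $40$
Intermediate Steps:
$k{\left(v \right)} = 2 v^{2}$ ($k{\left(v \right)} = v 2 v = 2 v^{2}$)
$L{\left(f \right)} = -2 + f$ ($L{\left(f \right)} = f - 2 \cdot 1^{2} = f - 2 \cdot 1 = f - 2 = -2 + f$)
$\frac{\left(-5\right) 5 + 0}{\left(-10 - L{\left(4 \right)}\right) + b{\left(4,0 \right)}} 16 = \frac{\left(-5\right) 5 + 0}{\left(-10 - \left(-2 + 4\right)\right) + 2} \cdot 16 = \frac{-25 + 0}{\left(-10 - 2\right) + 2} \cdot 16 = - \frac{25}{\left(-10 - 2\right) + 2} \cdot 16 = - \frac{25}{-12 + 2} \cdot 16 = - \frac{25}{-10} \cdot 16 = \left(-25\right) \left(- \frac{1}{10}\right) 16 = \frac{5}{2} \cdot 16 = 40$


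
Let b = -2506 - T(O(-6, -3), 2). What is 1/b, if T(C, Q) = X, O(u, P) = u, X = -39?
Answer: -1/2467 ≈ -0.00040535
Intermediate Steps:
T(C, Q) = -39
b = -2467 (b = -2506 - 1*(-39) = -2506 + 39 = -2467)
1/b = 1/(-2467) = -1/2467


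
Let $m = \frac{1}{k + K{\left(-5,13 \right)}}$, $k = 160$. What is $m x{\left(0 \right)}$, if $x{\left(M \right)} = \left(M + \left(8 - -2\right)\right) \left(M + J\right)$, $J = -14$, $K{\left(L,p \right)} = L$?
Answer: $- \frac{28}{31} \approx -0.90323$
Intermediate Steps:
$x{\left(M \right)} = \left(-14 + M\right) \left(10 + M\right)$ ($x{\left(M \right)} = \left(M + \left(8 - -2\right)\right) \left(M - 14\right) = \left(M + \left(8 + 2\right)\right) \left(-14 + M\right) = \left(M + 10\right) \left(-14 + M\right) = \left(10 + M\right) \left(-14 + M\right) = \left(-14 + M\right) \left(10 + M\right)$)
$m = \frac{1}{155}$ ($m = \frac{1}{160 - 5} = \frac{1}{155} \approx 0.0064516$)
$m x{\left(0 \right)} = \frac{-140 + 0^{2} - 0}{155} = \frac{-140 + 0 + 0}{155} = \frac{1}{155} \left(-140\right) = - \frac{28}{31}$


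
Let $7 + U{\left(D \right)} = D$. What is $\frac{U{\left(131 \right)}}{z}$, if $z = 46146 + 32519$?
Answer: $\frac{124}{78665} \approx 0.0015763$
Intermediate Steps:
$U{\left(D \right)} = -7 + D$
$z = 78665$
$\frac{U{\left(131 \right)}}{z} = \frac{-7 + 131}{78665} = 124 \cdot \frac{1}{78665} = \frac{124}{78665}$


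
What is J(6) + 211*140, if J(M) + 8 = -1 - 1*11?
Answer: 29520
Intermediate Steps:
J(M) = -20 (J(M) = -8 + (-1 - 1*11) = -8 + (-1 - 11) = -8 - 12 = -20)
J(6) + 211*140 = -20 + 211*140 = -20 + 29540 = 29520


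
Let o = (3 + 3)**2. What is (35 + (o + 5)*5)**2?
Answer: 57600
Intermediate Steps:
o = 36 (o = 6**2 = 36)
(35 + (o + 5)*5)**2 = (35 + (36 + 5)*5)**2 = (35 + 41*5)**2 = (35 + 205)**2 = 240**2 = 57600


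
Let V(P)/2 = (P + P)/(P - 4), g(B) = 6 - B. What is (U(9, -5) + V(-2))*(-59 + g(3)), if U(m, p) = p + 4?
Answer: -56/3 ≈ -18.667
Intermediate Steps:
V(P) = 4*P/(-4 + P) (V(P) = 2*((P + P)/(P - 4)) = 2*((2*P)/(-4 + P)) = 2*(2*P/(-4 + P)) = 4*P/(-4 + P))
U(m, p) = 4 + p
(U(9, -5) + V(-2))*(-59 + g(3)) = ((4 - 5) + 4*(-2)/(-4 - 2))*(-59 + (6 - 1*3)) = (-1 + 4*(-2)/(-6))*(-59 + (6 - 3)) = (-1 + 4*(-2)*(-1/6))*(-59 + 3) = (-1 + 4/3)*(-56) = (1/3)*(-56) = -56/3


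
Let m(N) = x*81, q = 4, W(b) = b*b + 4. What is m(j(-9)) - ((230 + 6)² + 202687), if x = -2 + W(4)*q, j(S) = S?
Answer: -252065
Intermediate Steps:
W(b) = 4 + b² (W(b) = b² + 4 = 4 + b²)
x = 78 (x = -2 + (4 + 4²)*4 = -2 + (4 + 16)*4 = -2 + 20*4 = -2 + 80 = 78)
m(N) = 6318 (m(N) = 78*81 = 6318)
m(j(-9)) - ((230 + 6)² + 202687) = 6318 - ((230 + 6)² + 202687) = 6318 - (236² + 202687) = 6318 - (55696 + 202687) = 6318 - 1*258383 = 6318 - 258383 = -252065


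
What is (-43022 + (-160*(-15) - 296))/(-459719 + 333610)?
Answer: 40918/126109 ≈ 0.32447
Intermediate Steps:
(-43022 + (-160*(-15) - 296))/(-459719 + 333610) = (-43022 + (2400 - 296))/(-126109) = (-43022 + 2104)*(-1/126109) = -40918*(-1/126109) = 40918/126109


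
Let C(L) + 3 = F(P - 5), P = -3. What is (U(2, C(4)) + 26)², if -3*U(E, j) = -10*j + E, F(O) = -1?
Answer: 144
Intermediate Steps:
C(L) = -4 (C(L) = -3 - 1 = -4)
U(E, j) = -E/3 + 10*j/3 (U(E, j) = -(-10*j + E)/3 = -(E - 10*j)/3 = -E/3 + 10*j/3)
(U(2, C(4)) + 26)² = ((-⅓*2 + (10/3)*(-4)) + 26)² = ((-⅔ - 40/3) + 26)² = (-14 + 26)² = 12² = 144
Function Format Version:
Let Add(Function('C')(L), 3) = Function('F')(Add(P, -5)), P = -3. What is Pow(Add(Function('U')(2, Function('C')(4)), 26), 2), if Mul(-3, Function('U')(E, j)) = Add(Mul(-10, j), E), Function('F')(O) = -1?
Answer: 144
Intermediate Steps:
Function('C')(L) = -4 (Function('C')(L) = Add(-3, -1) = -4)
Function('U')(E, j) = Add(Mul(Rational(-1, 3), E), Mul(Rational(10, 3), j)) (Function('U')(E, j) = Mul(Rational(-1, 3), Add(Mul(-10, j), E)) = Mul(Rational(-1, 3), Add(E, Mul(-10, j))) = Add(Mul(Rational(-1, 3), E), Mul(Rational(10, 3), j)))
Pow(Add(Function('U')(2, Function('C')(4)), 26), 2) = Pow(Add(Add(Mul(Rational(-1, 3), 2), Mul(Rational(10, 3), -4)), 26), 2) = Pow(Add(Add(Rational(-2, 3), Rational(-40, 3)), 26), 2) = Pow(Add(-14, 26), 2) = Pow(12, 2) = 144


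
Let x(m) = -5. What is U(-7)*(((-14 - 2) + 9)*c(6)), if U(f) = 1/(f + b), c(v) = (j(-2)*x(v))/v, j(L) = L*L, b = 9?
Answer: 35/3 ≈ 11.667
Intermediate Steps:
j(L) = L²
c(v) = -20/v (c(v) = ((-2)²*(-5))/v = (4*(-5))/v = -20/v)
U(f) = 1/(9 + f) (U(f) = 1/(f + 9) = 1/(9 + f))
U(-7)*(((-14 - 2) + 9)*c(6)) = (((-14 - 2) + 9)*(-20/6))/(9 - 7) = ((-16 + 9)*(-20*⅙))/2 = (-7*(-10/3))/2 = (½)*(70/3) = 35/3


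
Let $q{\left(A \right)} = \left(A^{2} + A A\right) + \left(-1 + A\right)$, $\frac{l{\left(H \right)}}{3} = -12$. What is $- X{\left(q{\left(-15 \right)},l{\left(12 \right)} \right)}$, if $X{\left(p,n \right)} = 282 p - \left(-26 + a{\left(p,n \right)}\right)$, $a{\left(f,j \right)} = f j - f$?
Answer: $-138472$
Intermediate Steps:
$l{\left(H \right)} = -36$ ($l{\left(H \right)} = 3 \left(-12\right) = -36$)
$a{\left(f,j \right)} = - f + f j$
$q{\left(A \right)} = -1 + A + 2 A^{2}$ ($q{\left(A \right)} = \left(A^{2} + A^{2}\right) + \left(-1 + A\right) = 2 A^{2} + \left(-1 + A\right) = -1 + A + 2 A^{2}$)
$X{\left(p,n \right)} = 26 + 282 p - p \left(-1 + n\right)$ ($X{\left(p,n \right)} = 282 p - \left(-26 + p \left(-1 + n\right)\right) = 26 + 282 p - p \left(-1 + n\right)$)
$- X{\left(q{\left(-15 \right)},l{\left(12 \right)} \right)} = - (26 + 283 \left(-1 - 15 + 2 \left(-15\right)^{2}\right) - - 36 \left(-1 - 15 + 2 \left(-15\right)^{2}\right)) = - (26 + 283 \left(-1 - 15 + 2 \cdot 225\right) - - 36 \left(-1 - 15 + 2 \cdot 225\right)) = - (26 + 283 \left(-1 - 15 + 450\right) - - 36 \left(-1 - 15 + 450\right)) = - (26 + 283 \cdot 434 - \left(-36\right) 434) = - (26 + 122822 + 15624) = \left(-1\right) 138472 = -138472$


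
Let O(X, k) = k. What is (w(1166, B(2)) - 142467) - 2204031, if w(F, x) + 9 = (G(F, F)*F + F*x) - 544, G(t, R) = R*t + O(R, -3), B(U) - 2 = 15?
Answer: 1582911569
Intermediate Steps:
B(U) = 17 (B(U) = 2 + 15 = 17)
G(t, R) = -3 + R*t (G(t, R) = R*t - 3 = -3 + R*t)
w(F, x) = -553 + F*x + F*(-3 + F**2) (w(F, x) = -9 + (((-3 + F*F)*F + F*x) - 544) = -9 + (((-3 + F**2)*F + F*x) - 544) = -9 + ((F*(-3 + F**2) + F*x) - 544) = -9 + ((F*x + F*(-3 + F**2)) - 544) = -9 + (-544 + F*x + F*(-3 + F**2)) = -553 + F*x + F*(-3 + F**2))
(w(1166, B(2)) - 142467) - 2204031 = ((-553 + 1166*17 + 1166*(-3 + 1166**2)) - 142467) - 2204031 = ((-553 + 19822 + 1166*(-3 + 1359556)) - 142467) - 2204031 = ((-553 + 19822 + 1166*1359553) - 142467) - 2204031 = ((-553 + 19822 + 1585238798) - 142467) - 2204031 = (1585258067 - 142467) - 2204031 = 1585115600 - 2204031 = 1582911569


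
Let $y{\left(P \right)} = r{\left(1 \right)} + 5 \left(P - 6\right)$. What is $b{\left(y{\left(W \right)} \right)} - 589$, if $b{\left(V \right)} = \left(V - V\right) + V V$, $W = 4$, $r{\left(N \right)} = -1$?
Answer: $-468$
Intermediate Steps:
$y{\left(P \right)} = -31 + 5 P$ ($y{\left(P \right)} = -1 + 5 \left(P - 6\right) = -1 + 5 \left(-6 + P\right) = -1 + \left(-30 + 5 P\right) = -31 + 5 P$)
$b{\left(V \right)} = V^{2}$ ($b{\left(V \right)} = 0 + V^{2} = V^{2}$)
$b{\left(y{\left(W \right)} \right)} - 589 = \left(-31 + 5 \cdot 4\right)^{2} - 589 = \left(-31 + 20\right)^{2} - 589 = \left(-11\right)^{2} - 589 = 121 - 589 = -468$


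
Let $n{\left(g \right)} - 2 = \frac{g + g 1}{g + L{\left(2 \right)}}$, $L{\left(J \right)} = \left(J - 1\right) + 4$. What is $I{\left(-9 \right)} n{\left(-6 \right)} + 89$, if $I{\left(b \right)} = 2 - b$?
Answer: $243$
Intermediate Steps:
$L{\left(J \right)} = 3 + J$ ($L{\left(J \right)} = \left(-1 + J\right) + 4 = 3 + J$)
$n{\left(g \right)} = 2 + \frac{2 g}{5 + g}$ ($n{\left(g \right)} = 2 + \frac{g + g 1}{g + \left(3 + 2\right)} = 2 + \frac{g + g}{g + 5} = 2 + \frac{2 g}{5 + g}$)
$I{\left(-9 \right)} n{\left(-6 \right)} + 89 = \left(2 - -9\right) \frac{2 \left(5 + 2 \left(-6\right)\right)}{5 - 6} + 89 = \left(2 + 9\right) \frac{2 \left(5 - 12\right)}{-1} + 89 = 11 \cdot 2 \left(-1\right) \left(-7\right) + 89 = 11 \cdot 14 + 89 = 154 + 89 = 243$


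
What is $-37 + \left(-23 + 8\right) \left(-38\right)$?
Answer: $533$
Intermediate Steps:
$-37 + \left(-23 + 8\right) \left(-38\right) = -37 - -570 = -37 + 570 = 533$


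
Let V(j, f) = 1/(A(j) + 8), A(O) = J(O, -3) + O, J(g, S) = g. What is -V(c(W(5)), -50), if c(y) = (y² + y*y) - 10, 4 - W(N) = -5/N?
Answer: -1/88 ≈ -0.011364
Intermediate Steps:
W(N) = 4 + 5/N (W(N) = 4 - (-5)/N = 4 + 5/N)
A(O) = 2*O (A(O) = O + O = 2*O)
c(y) = -10 + 2*y² (c(y) = (y² + y²) - 10 = 2*y² - 10 = -10 + 2*y²)
V(j, f) = 1/(8 + 2*j) (V(j, f) = 1/(2*j + 8) = 1/(8 + 2*j))
-V(c(W(5)), -50) = -1/(2*(4 + (-10 + 2*(4 + 5/5)²))) = -1/(2*(4 + (-10 + 2*(4 + 5*(⅕))²))) = -1/(2*(4 + (-10 + 2*(4 + 1)²))) = -1/(2*(4 + (-10 + 2*5²))) = -1/(2*(4 + (-10 + 2*25))) = -1/(2*(4 + (-10 + 50))) = -1/(2*(4 + 40)) = -1/(2*44) = -1*1/88 = -1/88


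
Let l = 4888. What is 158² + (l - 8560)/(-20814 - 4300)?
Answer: 313474784/12557 ≈ 24964.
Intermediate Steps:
158² + (l - 8560)/(-20814 - 4300) = 158² + (4888 - 8560)/(-20814 - 4300) = 24964 - 3672/(-25114) = 24964 - 3672*(-1/25114) = 24964 + 1836/12557 = 313474784/12557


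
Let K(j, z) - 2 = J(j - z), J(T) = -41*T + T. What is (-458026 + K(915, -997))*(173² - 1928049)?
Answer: 1014552732480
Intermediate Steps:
J(T) = -40*T
K(j, z) = 2 - 40*j + 40*z (K(j, z) = 2 - 40*(j - z) = 2 + (-40*j + 40*z) = 2 - 40*j + 40*z)
(-458026 + K(915, -997))*(173² - 1928049) = (-458026 + (2 - 40*915 + 40*(-997)))*(173² - 1928049) = (-458026 + (2 - 36600 - 39880))*(29929 - 1928049) = (-458026 - 76478)*(-1898120) = -534504*(-1898120) = 1014552732480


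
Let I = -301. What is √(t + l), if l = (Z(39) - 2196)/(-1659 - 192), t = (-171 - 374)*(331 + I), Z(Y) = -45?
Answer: I*√6223804251/617 ≈ 127.86*I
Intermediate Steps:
t = -16350 (t = (-171 - 374)*(331 - 301) = -545*30 = -16350)
l = 747/617 (l = (-45 - 2196)/(-1659 - 192) = -2241/(-1851) = -2241*(-1/1851) = 747/617 ≈ 1.2107)
√(t + l) = √(-16350 + 747/617) = √(-10087203/617) = I*√6223804251/617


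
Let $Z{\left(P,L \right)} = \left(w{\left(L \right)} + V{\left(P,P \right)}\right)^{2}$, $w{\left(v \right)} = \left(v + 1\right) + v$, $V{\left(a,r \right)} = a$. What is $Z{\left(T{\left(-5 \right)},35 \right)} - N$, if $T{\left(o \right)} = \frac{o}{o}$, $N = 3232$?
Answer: $1952$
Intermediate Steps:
$T{\left(o \right)} = 1$
$w{\left(v \right)} = 1 + 2 v$ ($w{\left(v \right)} = \left(1 + v\right) + v = 1 + 2 v$)
$Z{\left(P,L \right)} = \left(1 + P + 2 L\right)^{2}$ ($Z{\left(P,L \right)} = \left(\left(1 + 2 L\right) + P\right)^{2} = \left(1 + P + 2 L\right)^{2}$)
$Z{\left(T{\left(-5 \right)},35 \right)} - N = \left(1 + 1 + 2 \cdot 35\right)^{2} - 3232 = \left(1 + 1 + 70\right)^{2} - 3232 = 72^{2} - 3232 = 5184 - 3232 = 1952$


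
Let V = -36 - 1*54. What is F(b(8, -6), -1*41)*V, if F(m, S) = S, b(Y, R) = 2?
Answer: 3690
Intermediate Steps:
V = -90 (V = -36 - 54 = -90)
F(b(8, -6), -1*41)*V = -1*41*(-90) = -41*(-90) = 3690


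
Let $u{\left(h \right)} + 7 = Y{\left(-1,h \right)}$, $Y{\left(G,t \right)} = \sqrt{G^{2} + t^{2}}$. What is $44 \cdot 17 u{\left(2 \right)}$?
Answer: $-5236 + 748 \sqrt{5} \approx -3563.4$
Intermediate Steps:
$u{\left(h \right)} = -7 + \sqrt{1 + h^{2}}$ ($u{\left(h \right)} = -7 + \sqrt{\left(-1\right)^{2} + h^{2}} = -7 + \sqrt{1 + h^{2}}$)
$44 \cdot 17 u{\left(2 \right)} = 44 \cdot 17 \left(-7 + \sqrt{1 + 2^{2}}\right) = 748 \left(-7 + \sqrt{1 + 4}\right) = 748 \left(-7 + \sqrt{5}\right) = -5236 + 748 \sqrt{5}$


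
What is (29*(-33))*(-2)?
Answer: 1914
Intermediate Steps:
(29*(-33))*(-2) = -957*(-2) = 1914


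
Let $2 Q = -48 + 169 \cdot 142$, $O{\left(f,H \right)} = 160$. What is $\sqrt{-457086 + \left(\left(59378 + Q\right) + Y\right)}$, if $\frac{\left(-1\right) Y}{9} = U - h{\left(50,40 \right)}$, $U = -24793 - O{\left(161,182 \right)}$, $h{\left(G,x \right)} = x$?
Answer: $2 i \sqrt{40199} \approx 400.99 i$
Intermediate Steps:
$U = -24953$ ($U = -24793 - 160 = -24953$)
$Y = 224937$ ($Y = - 9 \left(-24953 - 40\right) = \left(-9\right) \left(-24993\right) = 224937$)
$Q = 11975$ ($Q = \frac{-48 + 169 \cdot 142}{2} = \frac{-48 + 23998}{2} = \frac{1}{2} \cdot 23950 = 11975$)
$\sqrt{-457086 + \left(\left(59378 + Q\right) + Y\right)} = \sqrt{-457086 + \left(\left(59378 + 11975\right) + 224937\right)} = \sqrt{-457086 + \left(71353 + 224937\right)} = \sqrt{-457086 + 296290} = \sqrt{-160796} = 2 i \sqrt{40199}$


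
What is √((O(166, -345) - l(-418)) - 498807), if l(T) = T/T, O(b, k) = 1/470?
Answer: I*√110186686730/470 ≈ 706.26*I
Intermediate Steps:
O(b, k) = 1/470
l(T) = 1
√((O(166, -345) - l(-418)) - 498807) = √((1/470 - 1*1) - 498807) = √((1/470 - 1) - 498807) = √(-469/470 - 498807) = √(-234439759/470) = I*√110186686730/470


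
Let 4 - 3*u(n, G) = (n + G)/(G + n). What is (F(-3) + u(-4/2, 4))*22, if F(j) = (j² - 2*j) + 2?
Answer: 396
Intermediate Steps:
u(n, G) = 1 (u(n, G) = 4/3 - (n + G)/(3*(G + n)) = 4/3 - (G + n)/(3*(G + n)) = 4/3 - ⅓*1 = 4/3 - ⅓ = 1)
F(j) = 2 + j² - 2*j
(F(-3) + u(-4/2, 4))*22 = ((2 + (-3)² - 2*(-3)) + 1)*22 = ((2 + 9 + 6) + 1)*22 = (17 + 1)*22 = 18*22 = 396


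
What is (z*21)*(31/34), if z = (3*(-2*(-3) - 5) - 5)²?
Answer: 1302/17 ≈ 76.588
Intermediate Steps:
z = 4 (z = (3*(6 - 5) - 5)² = (3*1 - 5)² = (3 - 5)² = (-2)² = 4)
(z*21)*(31/34) = (4*21)*(31/34) = 84*(31*(1/34)) = 84*(31/34) = 1302/17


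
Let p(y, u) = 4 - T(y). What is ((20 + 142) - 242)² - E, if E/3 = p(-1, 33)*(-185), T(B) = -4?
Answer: 10840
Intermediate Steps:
p(y, u) = 8 (p(y, u) = 4 - 1*(-4) = 4 + 4 = 8)
E = -4440 (E = 3*(8*(-185)) = 3*(-1480) = -4440)
((20 + 142) - 242)² - E = ((20 + 142) - 242)² - 1*(-4440) = (162 - 242)² + 4440 = (-80)² + 4440 = 6400 + 4440 = 10840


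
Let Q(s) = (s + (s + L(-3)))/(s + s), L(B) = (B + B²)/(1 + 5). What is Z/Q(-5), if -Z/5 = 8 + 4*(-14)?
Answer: 800/3 ≈ 266.67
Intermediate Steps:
L(B) = B/6 + B²/6 (L(B) = (B + B²)/6 = (B + B²)*(⅙) = B/6 + B²/6)
Q(s) = (1 + 2*s)/(2*s) (Q(s) = (s + (s + (⅙)*(-3)*(1 - 3)))/(s + s) = (s + (s + (⅙)*(-3)*(-2)))/((2*s)) = (s + (s + 1))*(1/(2*s)) = (s + (1 + s))*(1/(2*s)) = (1 + 2*s)*(1/(2*s)) = (1 + 2*s)/(2*s))
Z = 240 (Z = -5*(8 + 4*(-14)) = -5*(8 - 56) = -5*(-48) = 240)
Z/Q(-5) = 240/(((½ - 5)/(-5))) = 240/((-⅕*(-9/2))) = 240/(9/10) = 240*(10/9) = 800/3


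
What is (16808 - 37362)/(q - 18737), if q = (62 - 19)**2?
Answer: 10277/8444 ≈ 1.2171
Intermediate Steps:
q = 1849 (q = 43**2 = 1849)
(16808 - 37362)/(q - 18737) = (16808 - 37362)/(1849 - 18737) = -20554/(-16888) = -20554*(-1/16888) = 10277/8444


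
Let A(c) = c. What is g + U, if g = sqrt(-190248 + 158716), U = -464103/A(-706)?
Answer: 464103/706 + 2*I*sqrt(7883) ≈ 657.37 + 177.57*I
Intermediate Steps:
U = 464103/706 (U = -464103/(-706) = -464103*(-1/706) = 464103/706 ≈ 657.37)
g = 2*I*sqrt(7883) (g = sqrt(-31532) = 2*I*sqrt(7883) ≈ 177.57*I)
g + U = 2*I*sqrt(7883) + 464103/706 = 464103/706 + 2*I*sqrt(7883)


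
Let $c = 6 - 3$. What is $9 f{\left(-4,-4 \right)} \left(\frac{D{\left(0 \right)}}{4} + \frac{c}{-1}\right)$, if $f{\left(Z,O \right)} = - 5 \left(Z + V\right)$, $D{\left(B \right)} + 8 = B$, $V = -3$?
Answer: $-1575$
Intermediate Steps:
$D{\left(B \right)} = -8 + B$
$f{\left(Z,O \right)} = 15 - 5 Z$ ($f{\left(Z,O \right)} = - 5 \left(Z - 3\right) = - 5 \left(-3 + Z\right) = 15 - 5 Z$)
$c = 3$ ($c = 6 - 3 = 3$)
$9 f{\left(-4,-4 \right)} \left(\frac{D{\left(0 \right)}}{4} + \frac{c}{-1}\right) = 9 \left(15 - -20\right) \left(\frac{-8 + 0}{4} + \frac{3}{-1}\right) = 9 \left(15 + 20\right) \left(\left(-8\right) \frac{1}{4} + 3 \left(-1\right)\right) = 9 \cdot 35 \left(-2 - 3\right) = 315 \left(-5\right) = -1575$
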